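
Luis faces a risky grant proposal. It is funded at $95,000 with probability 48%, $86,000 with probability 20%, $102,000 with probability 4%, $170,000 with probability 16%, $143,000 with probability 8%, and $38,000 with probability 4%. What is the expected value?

$107,040

EV = 0.48 × 95000 + 0.2 × 86000 + 0.04 × 102000 + 0.16 × 170000 + 0.08 × 143000 + 0.04 × 38000 = 45600 + 17200 + 4080 + 27200 + 11440 + 1520 = 107040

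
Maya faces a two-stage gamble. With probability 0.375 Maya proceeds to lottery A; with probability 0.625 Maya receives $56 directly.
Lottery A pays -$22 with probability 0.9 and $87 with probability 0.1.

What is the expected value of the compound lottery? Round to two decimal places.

EV(A) = 0.9 × (-22) + 0.1 × 87 = -19.8 + 8.7 = -11.1
Branch B: 56 (certain)
Overall = 0.375 × (-11.1) + 0.625 × 56 = -4.1625 + 35 = 30.8375

$30.84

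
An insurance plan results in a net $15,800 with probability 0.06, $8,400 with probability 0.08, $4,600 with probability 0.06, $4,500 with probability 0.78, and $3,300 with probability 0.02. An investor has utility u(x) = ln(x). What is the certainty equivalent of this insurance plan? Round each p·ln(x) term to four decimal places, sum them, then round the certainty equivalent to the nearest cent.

E[u] = 0.06·ln(15800) + 0.08·ln(8400) + 0.06·ln(4600) + 0.78·ln(4500) + 0.02·ln(3300) = 0.5801 + 0.7229 + 0.5060 + 6.5612 + 0.1620 = 8.5322
CE = e^8.5322 ≈ 5075.60

$5,075.60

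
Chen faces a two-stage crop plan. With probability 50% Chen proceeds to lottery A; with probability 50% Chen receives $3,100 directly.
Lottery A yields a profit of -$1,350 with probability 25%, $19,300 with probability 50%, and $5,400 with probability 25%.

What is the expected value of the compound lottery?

$6,881.25

EV(A) = 0.25 × (-1350) + 0.5 × 19300 + 0.25 × 5400 = -337.5 + 9650 + 1350 = 10662.5
Branch B: 3100 (certain)
Overall = 0.5 × 10662.5 + 0.5 × 3100 = 5331.25 + 1550 = 6881.25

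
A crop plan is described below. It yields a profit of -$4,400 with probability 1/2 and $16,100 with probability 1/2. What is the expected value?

$5,850

EV = 1/2 × (-4400) + 1/2 × 16100 = -2200 + 8050 = 5850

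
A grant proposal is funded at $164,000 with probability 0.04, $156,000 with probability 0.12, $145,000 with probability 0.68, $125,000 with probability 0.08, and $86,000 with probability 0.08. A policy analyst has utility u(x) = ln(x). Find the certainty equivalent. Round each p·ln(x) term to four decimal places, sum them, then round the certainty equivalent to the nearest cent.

$139,329.93

E[u] = 0.04·ln(164000) + 0.12·ln(156000) + 0.68·ln(145000) + 0.08·ln(125000) + 0.08·ln(86000) = 0.4803 + 1.4349 + 8.0815 + 0.9389 + 0.9090 = 11.8446
CE = e^11.8446 ≈ 139329.93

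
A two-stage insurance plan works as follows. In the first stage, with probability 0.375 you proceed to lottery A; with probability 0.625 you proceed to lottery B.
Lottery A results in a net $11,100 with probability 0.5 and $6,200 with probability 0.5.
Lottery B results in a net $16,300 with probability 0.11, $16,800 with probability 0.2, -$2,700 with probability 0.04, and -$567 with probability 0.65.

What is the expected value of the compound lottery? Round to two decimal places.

$6,166.53

EV(A) = 0.5 × 11100 + 0.5 × 6200 = 5550 + 3100 = 8650
EV(B) = 0.11 × 16300 + 0.2 × 16800 + 0.04 × (-2700) + 0.65 × (-567) = 1793 + 3360 − 108 − 368.55 = 4676.45
Overall = 0.375 × 8650 + 0.625 × 4676.45 = 3243.75 + 2922.78125 = 6166.53125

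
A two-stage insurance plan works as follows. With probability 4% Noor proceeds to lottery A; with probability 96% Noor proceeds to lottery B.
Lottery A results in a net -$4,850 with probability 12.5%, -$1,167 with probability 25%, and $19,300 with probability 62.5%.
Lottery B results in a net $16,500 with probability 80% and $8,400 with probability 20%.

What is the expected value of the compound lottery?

$14,731.38

EV(A) = 0.125 × (-4850) + 0.25 × (-1167) + 0.625 × 19300 = -606.25 − 291.75 + 12062.5 = 11164.5
EV(B) = 0.8 × 16500 + 0.2 × 8400 = 13200 + 1680 = 14880
Overall = 0.04 × 11164.5 + 0.96 × 14880 = 446.58 + 14284.8 = 14731.38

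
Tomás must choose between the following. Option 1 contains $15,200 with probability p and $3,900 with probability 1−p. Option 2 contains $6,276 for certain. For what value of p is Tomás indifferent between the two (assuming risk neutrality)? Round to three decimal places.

p·15200 + (1−p)·3900 = 6276
11300p + 3900 = 6276
p = (6276 − 3900) / 11300

p = 0.210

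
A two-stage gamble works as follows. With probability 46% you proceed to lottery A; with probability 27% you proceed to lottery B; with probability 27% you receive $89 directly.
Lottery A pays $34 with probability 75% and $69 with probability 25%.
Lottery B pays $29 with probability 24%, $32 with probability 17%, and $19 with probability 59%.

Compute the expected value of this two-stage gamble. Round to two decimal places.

$50.07

EV(A) = 0.75 × 34 + 0.25 × 69 = 25.5 + 17.25 = 42.75
EV(B) = 0.24 × 29 + 0.17 × 32 + 0.59 × 19 = 6.96 + 5.44 + 11.21 = 23.61
Branch C: 89 (certain)
Overall = 0.46 × 42.75 + 0.27 × 23.61 + 0.27 × 89 = 19.665 + 6.3747 + 24.03 = 50.0697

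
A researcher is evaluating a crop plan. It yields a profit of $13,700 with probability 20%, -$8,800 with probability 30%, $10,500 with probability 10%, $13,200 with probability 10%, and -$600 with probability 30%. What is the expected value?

$2,290

EV = 0.2 × 13700 + 0.3 × (-8800) + 0.1 × 10500 + 0.1 × 13200 + 0.3 × (-600) = 2740 − 2640 + 1050 + 1320 − 180 = 2290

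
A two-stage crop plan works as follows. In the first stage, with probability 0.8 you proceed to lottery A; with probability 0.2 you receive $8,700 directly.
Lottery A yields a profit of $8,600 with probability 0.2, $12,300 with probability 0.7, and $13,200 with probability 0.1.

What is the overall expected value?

EV(A) = 0.2 × 8600 + 0.7 × 12300 + 0.1 × 13200 = 1720 + 8610 + 1320 = 11650
Branch B: 8700 (certain)
Overall = 0.8 × 11650 + 0.2 × 8700 = 9320 + 1740 = 11060

$11,060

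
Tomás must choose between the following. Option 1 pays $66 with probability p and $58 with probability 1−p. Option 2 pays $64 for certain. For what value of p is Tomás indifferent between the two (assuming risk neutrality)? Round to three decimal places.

p = 0.750

p·66 + (1−p)·58 = 64
8p + 58 = 64
p = (64 − 58) / 8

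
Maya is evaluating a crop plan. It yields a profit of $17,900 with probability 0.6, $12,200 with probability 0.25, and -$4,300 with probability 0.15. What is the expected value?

$13,145

EV = 0.6 × 17900 + 0.25 × 12200 + 0.15 × (-4300) = 10740 + 3050 − 645 = 13145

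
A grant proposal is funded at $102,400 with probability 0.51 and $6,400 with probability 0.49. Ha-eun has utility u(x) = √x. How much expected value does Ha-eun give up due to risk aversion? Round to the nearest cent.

E[u] = 0.51·√102400 + 0.49·√6400 = 0.51·320 + 0.49·80 = 202.4
CE = (202.4)² = 40965.76
Risk premium = EV − CE = 55360 − 40965.76 = 14394.24

$14,394.24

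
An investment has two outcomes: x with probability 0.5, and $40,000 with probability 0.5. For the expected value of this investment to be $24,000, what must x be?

0.5·x + 0.5·40000 = 24000
0.5·x = 24000 − 20000 = 4000
x = 4000 / 0.5 = 8000

x = $8,000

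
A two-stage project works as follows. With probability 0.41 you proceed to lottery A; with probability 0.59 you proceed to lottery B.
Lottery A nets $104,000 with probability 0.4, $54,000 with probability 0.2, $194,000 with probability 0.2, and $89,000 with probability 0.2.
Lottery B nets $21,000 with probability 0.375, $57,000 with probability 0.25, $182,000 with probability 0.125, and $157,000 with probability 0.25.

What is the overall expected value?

EV(A) = 0.4 × 104000 + 0.2 × 54000 + 0.2 × 194000 + 0.2 × 89000 = 41600 + 10800 + 38800 + 17800 = 109000
EV(B) = 0.375 × 21000 + 0.25 × 57000 + 0.125 × 182000 + 0.25 × 157000 = 7875 + 14250 + 22750 + 39250 = 84125
Overall = 0.41 × 109000 + 0.59 × 84125 = 44690 + 49633.75 = 94323.75

$94,323.75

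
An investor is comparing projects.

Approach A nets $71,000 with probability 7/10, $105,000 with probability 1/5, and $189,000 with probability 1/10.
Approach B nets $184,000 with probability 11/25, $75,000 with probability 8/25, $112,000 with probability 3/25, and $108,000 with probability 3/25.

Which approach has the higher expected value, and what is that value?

Approach B ($131,360)

Approach A = 7/10 × 71000 + 1/5 × 105000 + 1/10 × 189000 = 49700 + 21000 + 18900 = 89600
Approach B = 11/25 × 184000 + 8/25 × 75000 + 3/25 × 112000 + 3/25 × 108000 = 80960 + 24000 + 13440 + 12960 = 131360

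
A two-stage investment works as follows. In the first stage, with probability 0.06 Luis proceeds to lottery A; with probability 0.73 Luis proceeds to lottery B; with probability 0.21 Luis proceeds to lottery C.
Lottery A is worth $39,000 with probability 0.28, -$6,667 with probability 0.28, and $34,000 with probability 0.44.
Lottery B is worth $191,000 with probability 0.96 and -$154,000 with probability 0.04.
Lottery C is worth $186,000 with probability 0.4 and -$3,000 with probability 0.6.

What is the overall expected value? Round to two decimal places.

$146,042.79

EV(A) = 0.28 × 39000 + 0.28 × (-6667) + 0.44 × 34000 = 10920 − 1866.76 + 14960 = 24013.24
EV(B) = 0.96 × 191000 + 0.04 × (-154000) = 183360 − 6160 = 177200
EV(C) = 0.4 × 186000 + 0.6 × (-3000) = 74400 − 1800 = 72600
Overall = 0.06 × 24013.24 + 0.73 × 177200 + 0.21 × 72600 = 1440.7944 + 129356 + 15246 = 146042.7944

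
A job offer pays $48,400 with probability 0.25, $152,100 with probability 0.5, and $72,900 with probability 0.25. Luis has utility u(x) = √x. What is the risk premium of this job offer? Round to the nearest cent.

E[u] = 0.25·√48400 + 0.5·√152100 + 0.25·√72900 = 0.25·220 + 0.5·390 + 0.25·270 = 317.5
CE = (317.5)² = 100806.25
Risk premium = EV − CE = 106375 − 100806.25 = 5568.75

$5,568.75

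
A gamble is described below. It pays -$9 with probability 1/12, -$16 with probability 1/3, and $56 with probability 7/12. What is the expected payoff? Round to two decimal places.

EV = 1/12 × (-9) + 1/3 × (-16) + 7/12 × 56 = -0.75 − 5.3333 + 32.6667 = 26.5833

$26.58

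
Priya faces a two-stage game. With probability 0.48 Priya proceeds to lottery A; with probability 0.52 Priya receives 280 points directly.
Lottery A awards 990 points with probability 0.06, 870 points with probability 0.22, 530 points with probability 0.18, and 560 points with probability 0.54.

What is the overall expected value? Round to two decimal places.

456.93 points

EV(A) = 0.06 × 990 + 0.22 × 870 + 0.18 × 530 + 0.54 × 560 = 59.4 + 191.4 + 95.4 + 302.4 = 648.6
Branch B: 280 (certain)
Overall = 0.48 × 648.6 + 0.52 × 280 = 311.328 + 145.6 = 456.928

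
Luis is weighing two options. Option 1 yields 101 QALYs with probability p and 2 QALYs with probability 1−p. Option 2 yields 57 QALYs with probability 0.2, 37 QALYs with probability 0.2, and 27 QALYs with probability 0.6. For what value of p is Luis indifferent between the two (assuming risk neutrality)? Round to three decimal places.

EV(Option 2) = 0.2 × 57 + 0.2 × 37 + 0.6 × 27 = 11.4 + 7.4 + 16.2 = 35
p·101 + (1−p)·2 = 35
99p + 2 = 35
p = (35 − 2) / 99

p = 0.333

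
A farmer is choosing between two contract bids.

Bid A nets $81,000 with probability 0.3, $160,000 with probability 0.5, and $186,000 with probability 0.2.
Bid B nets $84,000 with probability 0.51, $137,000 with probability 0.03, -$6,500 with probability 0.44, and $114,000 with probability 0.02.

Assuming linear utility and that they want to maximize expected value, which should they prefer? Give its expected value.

Bid A ($141,500)

Bid A = 0.3 × 81000 + 0.5 × 160000 + 0.2 × 186000 = 24300 + 80000 + 37200 = 141500
Bid B = 0.51 × 84000 + 0.03 × 137000 + 0.44 × (-6500) + 0.02 × 114000 = 42840 + 4110 − 2860 + 2280 = 46370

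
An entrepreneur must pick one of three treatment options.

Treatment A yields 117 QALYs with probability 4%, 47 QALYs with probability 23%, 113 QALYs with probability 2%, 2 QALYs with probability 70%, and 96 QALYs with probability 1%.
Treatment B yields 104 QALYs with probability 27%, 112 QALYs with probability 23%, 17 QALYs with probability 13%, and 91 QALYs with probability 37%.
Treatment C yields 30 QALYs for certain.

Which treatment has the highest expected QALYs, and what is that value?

Treatment A = 0.04 × 117 + 0.23 × 47 + 0.02 × 113 + 0.7 × 2 + 0.01 × 96 = 4.68 + 10.81 + 2.26 + 1.4 + 0.96 = 20.11
Treatment B = 0.27 × 104 + 0.23 × 112 + 0.13 × 17 + 0.37 × 91 = 28.08 + 25.76 + 2.21 + 33.67 = 89.72
Treatment C: 30 (certain)

Treatment B (89.72 QALYs)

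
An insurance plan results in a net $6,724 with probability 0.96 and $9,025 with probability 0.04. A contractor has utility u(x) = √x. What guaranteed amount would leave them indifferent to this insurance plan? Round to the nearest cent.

$6,809.55

E[u] = 0.96·√6724 + 0.04·√9025 = 0.96·82 + 0.04·95 = 82.52
CE = (82.52)² = 6809.5504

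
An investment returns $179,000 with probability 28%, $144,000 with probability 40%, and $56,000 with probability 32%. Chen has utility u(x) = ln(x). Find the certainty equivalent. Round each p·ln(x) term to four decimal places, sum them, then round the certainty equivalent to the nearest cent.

E[u] = 0.28·ln(179000) + 0.4·ln(144000) + 0.32·ln(56000) = 3.3866 + 4.7510 + 3.4986 = 11.6362
CE = e^11.6362 ≈ 113119.49

$113,119.49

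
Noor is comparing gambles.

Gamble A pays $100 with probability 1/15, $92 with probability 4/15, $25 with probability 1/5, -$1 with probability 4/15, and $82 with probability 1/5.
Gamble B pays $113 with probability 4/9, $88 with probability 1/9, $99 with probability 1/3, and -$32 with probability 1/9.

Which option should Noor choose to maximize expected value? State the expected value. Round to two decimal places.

Gamble B ($89.44)

Gamble A = 1/15 × 100 + 4/15 × 92 + 1/5 × 25 + 4/15 × (-1) + 1/5 × 82 = 6.6667 + 24.5333 + 5 − 0.2667 + 16.4 = 52.3333
Gamble B = 4/9 × 113 + 1/9 × 88 + 1/3 × 99 + 1/9 × (-32) = 50.2222 + 9.7778 + 33 − 3.5556 = 89.4444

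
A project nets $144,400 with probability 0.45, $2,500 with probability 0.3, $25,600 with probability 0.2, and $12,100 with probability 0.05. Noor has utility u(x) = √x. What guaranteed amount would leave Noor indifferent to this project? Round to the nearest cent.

$49,952.25

E[u] = 0.45·√144400 + 0.3·√2500 + 0.2·√25600 + 0.05·√12100 = 0.45·380 + 0.3·50 + 0.2·160 + 0.05·110 = 223.5
CE = (223.5)² = 49952.25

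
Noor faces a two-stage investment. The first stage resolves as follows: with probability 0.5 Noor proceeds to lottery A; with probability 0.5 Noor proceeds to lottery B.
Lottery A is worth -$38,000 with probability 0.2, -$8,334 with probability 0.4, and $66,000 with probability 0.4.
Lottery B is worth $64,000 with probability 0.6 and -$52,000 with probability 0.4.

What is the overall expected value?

$16,533.20

EV(A) = 0.2 × (-38000) + 0.4 × (-8334) + 0.4 × 66000 = -7600 − 3333.6 + 26400 = 15466.4
EV(B) = 0.6 × 64000 + 0.4 × (-52000) = 38400 − 20800 = 17600
Overall = 0.5 × 15466.4 + 0.5 × 17600 = 7733.2 + 8800 = 16533.2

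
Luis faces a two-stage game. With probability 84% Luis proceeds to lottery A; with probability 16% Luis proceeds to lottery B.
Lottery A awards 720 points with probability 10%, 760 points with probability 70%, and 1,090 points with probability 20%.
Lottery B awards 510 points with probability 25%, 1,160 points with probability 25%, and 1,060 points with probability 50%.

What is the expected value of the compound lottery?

EV(A) = 0.1 × 720 + 0.7 × 760 + 0.2 × 1090 = 72 + 532 + 218 = 822
EV(B) = 0.25 × 510 + 0.25 × 1160 + 0.5 × 1060 = 127.5 + 290 + 530 = 947.5
Overall = 0.84 × 822 + 0.16 × 947.5 = 690.48 + 151.6 = 842.08

842.08 points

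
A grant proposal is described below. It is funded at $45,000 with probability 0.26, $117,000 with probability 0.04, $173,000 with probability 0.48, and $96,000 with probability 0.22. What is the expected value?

$120,540

EV = 0.26 × 45000 + 0.04 × 117000 + 0.48 × 173000 + 0.22 × 96000 = 11700 + 4680 + 83040 + 21120 = 120540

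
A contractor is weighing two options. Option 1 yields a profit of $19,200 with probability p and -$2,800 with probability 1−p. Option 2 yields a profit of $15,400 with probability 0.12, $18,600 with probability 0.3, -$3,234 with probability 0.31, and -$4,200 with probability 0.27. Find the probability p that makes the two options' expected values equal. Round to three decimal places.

p = 0.368

EV(Option 2) = 0.12 × 15400 + 0.3 × 18600 + 0.31 × (-3234) + 0.27 × (-4200) = 1848 + 5580 − 1002.54 − 1134 = 5291.46
p·19200 + (1−p)·(-2800) = 5291.46
22000p − 2800 = 5291.46
p = (5291.46 + 2800) / 22000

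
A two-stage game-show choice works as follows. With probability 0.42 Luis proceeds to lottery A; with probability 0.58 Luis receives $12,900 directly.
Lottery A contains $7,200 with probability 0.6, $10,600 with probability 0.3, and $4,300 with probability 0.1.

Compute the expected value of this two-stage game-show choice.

$10,812.60

EV(A) = 0.6 × 7200 + 0.3 × 10600 + 0.1 × 4300 = 4320 + 3180 + 430 = 7930
Branch B: 12900 (certain)
Overall = 0.42 × 7930 + 0.58 × 12900 = 3330.6 + 7482 = 10812.6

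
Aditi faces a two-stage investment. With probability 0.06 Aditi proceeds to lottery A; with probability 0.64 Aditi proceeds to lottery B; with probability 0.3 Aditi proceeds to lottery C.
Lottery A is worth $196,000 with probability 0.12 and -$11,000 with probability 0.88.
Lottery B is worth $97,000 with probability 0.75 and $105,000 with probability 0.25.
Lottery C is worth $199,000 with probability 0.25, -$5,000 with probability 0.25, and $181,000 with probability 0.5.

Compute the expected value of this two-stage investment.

EV(A) = 0.12 × 196000 + 0.88 × (-11000) = 23520 − 9680 = 13840
EV(B) = 0.75 × 97000 + 0.25 × 105000 = 72750 + 26250 = 99000
EV(C) = 0.25 × 199000 + 0.25 × (-5000) + 0.5 × 181000 = 49750 − 1250 + 90500 = 139000
Overall = 0.06 × 13840 + 0.64 × 99000 + 0.3 × 139000 = 830.4 + 63360 + 41700 = 105890.4

$105,890.40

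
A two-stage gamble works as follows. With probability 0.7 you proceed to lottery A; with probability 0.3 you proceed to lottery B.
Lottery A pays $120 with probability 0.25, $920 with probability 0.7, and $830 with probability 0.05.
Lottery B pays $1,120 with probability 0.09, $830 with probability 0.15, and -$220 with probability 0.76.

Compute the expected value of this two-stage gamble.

$518.28

EV(A) = 0.25 × 120 + 0.7 × 920 + 0.05 × 830 = 30 + 644 + 41.5 = 715.5
EV(B) = 0.09 × 1120 + 0.15 × 830 + 0.76 × (-220) = 100.8 + 124.5 − 167.2 = 58.1
Overall = 0.7 × 715.5 + 0.3 × 58.1 = 500.85 + 17.43 = 518.28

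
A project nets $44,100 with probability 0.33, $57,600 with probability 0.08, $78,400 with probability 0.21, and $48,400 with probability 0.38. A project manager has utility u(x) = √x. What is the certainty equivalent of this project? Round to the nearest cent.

E[u] = 0.33·√44100 + 0.08·√57600 + 0.21·√78400 + 0.38·√48400 = 0.33·210 + 0.08·240 + 0.21·280 + 0.38·220 = 230.9
CE = (230.9)² = 53314.81

$53,314.81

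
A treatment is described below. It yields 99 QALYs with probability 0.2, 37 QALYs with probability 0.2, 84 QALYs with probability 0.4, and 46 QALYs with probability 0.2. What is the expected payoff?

EV = 0.2 × 99 + 0.2 × 37 + 0.4 × 84 + 0.2 × 46 = 19.8 + 7.4 + 33.6 + 9.2 = 70

70 QALYs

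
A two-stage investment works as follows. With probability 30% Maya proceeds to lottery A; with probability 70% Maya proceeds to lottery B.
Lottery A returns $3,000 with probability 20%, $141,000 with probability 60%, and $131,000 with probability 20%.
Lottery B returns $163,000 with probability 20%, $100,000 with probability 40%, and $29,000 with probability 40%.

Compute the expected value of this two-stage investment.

EV(A) = 0.2 × 3000 + 0.6 × 141000 + 0.2 × 131000 = 600 + 84600 + 26200 = 111400
EV(B) = 0.2 × 163000 + 0.4 × 100000 + 0.4 × 29000 = 32600 + 40000 + 11600 = 84200
Overall = 0.3 × 111400 + 0.7 × 84200 = 33420 + 58940 = 92360

$92,360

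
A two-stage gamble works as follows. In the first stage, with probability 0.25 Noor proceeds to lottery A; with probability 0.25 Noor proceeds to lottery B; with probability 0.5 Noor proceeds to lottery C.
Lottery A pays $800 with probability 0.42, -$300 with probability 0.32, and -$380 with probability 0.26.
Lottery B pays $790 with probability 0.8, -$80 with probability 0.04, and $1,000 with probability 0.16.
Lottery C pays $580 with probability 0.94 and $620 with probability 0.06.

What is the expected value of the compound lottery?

EV(A) = 0.42 × 800 + 0.32 × (-300) + 0.26 × (-380) = 336 − 96 − 98.8 = 141.2
EV(B) = 0.8 × 790 + 0.04 × (-80) + 0.16 × 1000 = 632 − 3.2 + 160 = 788.8
EV(C) = 0.94 × 580 + 0.06 × 620 = 545.2 + 37.2 = 582.4
Overall = 0.25 × 141.2 + 0.25 × 788.8 + 0.5 × 582.4 = 35.3 + 197.2 + 291.2 = 523.7

$523.70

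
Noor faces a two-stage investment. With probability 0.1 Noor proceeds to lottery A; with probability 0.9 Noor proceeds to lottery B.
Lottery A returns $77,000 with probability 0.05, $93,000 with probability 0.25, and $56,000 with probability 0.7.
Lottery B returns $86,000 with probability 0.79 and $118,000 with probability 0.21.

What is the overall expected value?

EV(A) = 0.05 × 77000 + 0.25 × 93000 + 0.7 × 56000 = 3850 + 23250 + 39200 = 66300
EV(B) = 0.79 × 86000 + 0.21 × 118000 = 67940 + 24780 = 92720
Overall = 0.1 × 66300 + 0.9 × 92720 = 6630 + 83448 = 90078

$90,078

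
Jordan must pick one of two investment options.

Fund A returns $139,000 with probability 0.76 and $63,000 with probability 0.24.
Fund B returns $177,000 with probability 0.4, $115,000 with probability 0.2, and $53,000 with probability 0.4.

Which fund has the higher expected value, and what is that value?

Fund A ($120,760)

Fund A = 0.76 × 139000 + 0.24 × 63000 = 105640 + 15120 = 120760
Fund B = 0.4 × 177000 + 0.2 × 115000 + 0.4 × 53000 = 70800 + 23000 + 21200 = 115000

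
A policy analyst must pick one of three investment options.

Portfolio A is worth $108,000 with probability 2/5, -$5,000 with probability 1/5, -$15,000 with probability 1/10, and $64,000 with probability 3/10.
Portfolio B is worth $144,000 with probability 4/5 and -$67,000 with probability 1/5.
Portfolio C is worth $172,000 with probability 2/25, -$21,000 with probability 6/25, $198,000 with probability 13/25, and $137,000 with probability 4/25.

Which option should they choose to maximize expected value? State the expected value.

Portfolio A = 2/5 × 108000 + 1/5 × (-5000) + 1/10 × (-15000) + 3/10 × 64000 = 43200 − 1000 − 1500 + 19200 = 59900
Portfolio B = 4/5 × 144000 + 1/5 × (-67000) = 115200 − 13400 = 101800
Portfolio C = 2/25 × 172000 + 6/25 × (-21000) + 13/25 × 198000 + 4/25 × 137000 = 13760 − 5040 + 102960 + 21920 = 133600

Portfolio C ($133,600)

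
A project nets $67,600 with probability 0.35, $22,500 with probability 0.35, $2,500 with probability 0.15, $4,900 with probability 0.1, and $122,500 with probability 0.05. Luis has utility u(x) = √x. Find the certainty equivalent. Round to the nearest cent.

E[u] = 0.35·√67600 + 0.35·√22500 + 0.15·√2500 + 0.1·√4900 + 0.05·√122500 = 0.35·260 + 0.35·150 + 0.15·50 + 0.1·70 + 0.05·350 = 175.5
CE = (175.5)² = 30800.25

$30,800.25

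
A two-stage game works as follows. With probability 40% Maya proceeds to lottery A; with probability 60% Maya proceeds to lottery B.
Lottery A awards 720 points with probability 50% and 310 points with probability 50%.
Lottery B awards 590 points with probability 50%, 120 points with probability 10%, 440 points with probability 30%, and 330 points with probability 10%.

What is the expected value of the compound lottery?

EV(A) = 0.5 × 720 + 0.5 × 310 = 360 + 155 = 515
EV(B) = 0.5 × 590 + 0.1 × 120 + 0.3 × 440 + 0.1 × 330 = 295 + 12 + 132 + 33 = 472
Overall = 0.4 × 515 + 0.6 × 472 = 206 + 283.2 = 489.2

489.2 points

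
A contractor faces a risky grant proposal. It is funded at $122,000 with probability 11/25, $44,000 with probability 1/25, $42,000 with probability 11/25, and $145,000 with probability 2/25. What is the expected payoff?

EV = 11/25 × 122000 + 1/25 × 44000 + 11/25 × 42000 + 2/25 × 145000 = 53680 + 1760 + 18480 + 11600 = 85520

$85,520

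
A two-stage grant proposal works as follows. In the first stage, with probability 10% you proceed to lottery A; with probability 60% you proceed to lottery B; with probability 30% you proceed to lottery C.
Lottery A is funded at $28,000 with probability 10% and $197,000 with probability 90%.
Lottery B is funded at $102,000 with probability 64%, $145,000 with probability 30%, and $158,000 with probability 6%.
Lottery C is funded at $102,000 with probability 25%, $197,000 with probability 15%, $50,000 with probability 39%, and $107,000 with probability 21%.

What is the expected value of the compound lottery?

$118,072

EV(A) = 0.1 × 28000 + 0.9 × 197000 = 2800 + 177300 = 180100
EV(B) = 0.64 × 102000 + 0.3 × 145000 + 0.06 × 158000 = 65280 + 43500 + 9480 = 118260
EV(C) = 0.25 × 102000 + 0.15 × 197000 + 0.39 × 50000 + 0.21 × 107000 = 25500 + 29550 + 19500 + 22470 = 97020
Overall = 0.1 × 180100 + 0.6 × 118260 + 0.3 × 97020 = 18010 + 70956 + 29106 = 118072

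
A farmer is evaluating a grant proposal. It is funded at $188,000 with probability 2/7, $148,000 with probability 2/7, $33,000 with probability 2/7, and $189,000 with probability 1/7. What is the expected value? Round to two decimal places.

$132,428.57

EV = 2/7 × 188000 + 2/7 × 148000 + 2/7 × 33000 + 1/7 × 189000 = 53714.2857 + 42285.7143 + 9428.5714 + 27000 = 132428.5714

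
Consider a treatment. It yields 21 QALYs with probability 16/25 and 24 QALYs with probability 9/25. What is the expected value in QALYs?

22.08 QALYs

EV = 16/25 × 21 + 9/25 × 24 = 13.44 + 8.64 = 22.08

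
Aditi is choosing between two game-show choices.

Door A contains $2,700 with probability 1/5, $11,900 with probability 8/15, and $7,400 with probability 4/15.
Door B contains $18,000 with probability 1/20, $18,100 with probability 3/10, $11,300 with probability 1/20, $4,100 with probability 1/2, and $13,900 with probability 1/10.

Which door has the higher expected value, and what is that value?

Door B ($10,335)

Door A = 1/5 × 2700 + 8/15 × 11900 + 4/15 × 7400 = 540 + 6346.6667 + 1973.3333 = 8860
Door B = 1/20 × 18000 + 3/10 × 18100 + 1/20 × 11300 + 1/2 × 4100 + 1/10 × 13900 = 900 + 5430 + 565 + 2050 + 1390 = 10335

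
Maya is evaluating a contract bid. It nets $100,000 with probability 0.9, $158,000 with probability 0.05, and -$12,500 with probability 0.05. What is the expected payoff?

EV = 0.9 × 100000 + 0.05 × 158000 + 0.05 × (-12500) = 90000 + 7900 − 625 = 97275

$97,275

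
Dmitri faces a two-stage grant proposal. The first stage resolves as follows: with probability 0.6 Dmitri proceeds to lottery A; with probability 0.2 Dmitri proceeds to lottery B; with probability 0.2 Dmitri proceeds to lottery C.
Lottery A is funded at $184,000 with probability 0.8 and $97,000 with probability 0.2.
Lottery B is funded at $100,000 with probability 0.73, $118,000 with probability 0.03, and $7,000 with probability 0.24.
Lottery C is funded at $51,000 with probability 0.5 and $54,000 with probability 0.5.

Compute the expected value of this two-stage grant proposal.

EV(A) = 0.8 × 184000 + 0.2 × 97000 = 147200 + 19400 = 166600
EV(B) = 0.73 × 100000 + 0.03 × 118000 + 0.24 × 7000 = 73000 + 3540 + 1680 = 78220
EV(C) = 0.5 × 51000 + 0.5 × 54000 = 25500 + 27000 = 52500
Overall = 0.6 × 166600 + 0.2 × 78220 + 0.2 × 52500 = 99960 + 15644 + 10500 = 126104

$126,104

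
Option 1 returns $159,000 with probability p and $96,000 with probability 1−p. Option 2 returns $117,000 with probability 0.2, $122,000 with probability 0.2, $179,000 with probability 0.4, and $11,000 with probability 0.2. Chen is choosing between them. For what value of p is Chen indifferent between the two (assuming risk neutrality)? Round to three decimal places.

p = 0.406

EV(Option 2) = 0.2 × 117000 + 0.2 × 122000 + 0.4 × 179000 + 0.2 × 11000 = 23400 + 24400 + 71600 + 2200 = 121600
p·159000 + (1−p)·96000 = 121600
63000p + 96000 = 121600
p = (121600 − 96000) / 63000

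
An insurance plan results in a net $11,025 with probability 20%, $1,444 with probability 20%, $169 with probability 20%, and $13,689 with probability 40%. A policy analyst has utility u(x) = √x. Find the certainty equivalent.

$6,084

E[u] = 0.2·√11025 + 0.2·√1444 + 0.2·√169 + 0.4·√13689 = 0.2·105 + 0.2·38 + 0.2·13 + 0.4·117 = 78
CE = (78)² = 6084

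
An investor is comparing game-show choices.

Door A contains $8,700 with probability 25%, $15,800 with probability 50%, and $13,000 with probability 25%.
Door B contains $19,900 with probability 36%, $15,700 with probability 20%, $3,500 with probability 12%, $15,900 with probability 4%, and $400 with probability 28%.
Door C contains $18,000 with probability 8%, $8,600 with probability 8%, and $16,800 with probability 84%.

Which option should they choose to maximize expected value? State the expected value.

Door A = 0.25 × 8700 + 0.5 × 15800 + 0.25 × 13000 = 2175 + 7900 + 3250 = 13325
Door B = 0.36 × 19900 + 0.2 × 15700 + 0.12 × 3500 + 0.04 × 15900 + 0.28 × 400 = 7164 + 3140 + 420 + 636 + 112 = 11472
Door C = 0.08 × 18000 + 0.08 × 8600 + 0.84 × 16800 = 1440 + 688 + 14112 = 16240

Door C ($16,240)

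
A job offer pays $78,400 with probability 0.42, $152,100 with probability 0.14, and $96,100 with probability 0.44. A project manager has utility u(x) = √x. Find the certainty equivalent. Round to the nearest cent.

$95,233.96

E[u] = 0.42·√78400 + 0.14·√152100 + 0.44·√96100 = 0.42·280 + 0.14·390 + 0.44·310 = 308.6
CE = (308.6)² = 95233.96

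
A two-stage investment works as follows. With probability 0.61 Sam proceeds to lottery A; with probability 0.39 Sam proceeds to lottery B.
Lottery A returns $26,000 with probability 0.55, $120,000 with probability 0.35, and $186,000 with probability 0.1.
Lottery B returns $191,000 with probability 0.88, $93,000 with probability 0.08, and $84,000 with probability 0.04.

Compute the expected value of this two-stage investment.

EV(A) = 0.55 × 26000 + 0.35 × 120000 + 0.1 × 186000 = 14300 + 42000 + 18600 = 74900
EV(B) = 0.88 × 191000 + 0.08 × 93000 + 0.04 × 84000 = 168080 + 7440 + 3360 = 178880
Overall = 0.61 × 74900 + 0.39 × 178880 = 45689 + 69763.2 = 115452.2

$115,452.20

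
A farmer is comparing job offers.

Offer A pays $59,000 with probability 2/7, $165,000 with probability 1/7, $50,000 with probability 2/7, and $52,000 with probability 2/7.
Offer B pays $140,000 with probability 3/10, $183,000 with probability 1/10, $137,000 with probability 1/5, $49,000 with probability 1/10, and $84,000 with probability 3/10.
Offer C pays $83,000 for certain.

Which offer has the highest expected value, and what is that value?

Offer B ($117,800)

Offer A = 2/7 × 59000 + 1/7 × 165000 + 2/7 × 50000 + 2/7 × 52000 = 16857.1429 + 23571.4286 + 14285.7143 + 14857.1429 = 69571.4286
Offer B = 3/10 × 140000 + 1/10 × 183000 + 1/5 × 137000 + 1/10 × 49000 + 3/10 × 84000 = 42000 + 18300 + 27400 + 4900 + 25200 = 117800
Offer C: 83000 (certain)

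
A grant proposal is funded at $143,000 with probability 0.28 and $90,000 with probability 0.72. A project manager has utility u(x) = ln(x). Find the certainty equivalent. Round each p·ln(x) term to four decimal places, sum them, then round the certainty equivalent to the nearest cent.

$102,457.16

E[u] = 0.28·ln(143000) + 0.72·ln(90000) = 3.3238 + 8.2134 = 11.5372
CE = e^11.5372 ≈ 102457.16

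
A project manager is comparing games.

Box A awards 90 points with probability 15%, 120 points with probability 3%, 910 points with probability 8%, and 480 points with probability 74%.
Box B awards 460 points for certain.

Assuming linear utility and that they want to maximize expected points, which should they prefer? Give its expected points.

Box B (460 points)

Box A = 0.15 × 90 + 0.03 × 120 + 0.08 × 910 + 0.74 × 480 = 13.5 + 3.6 + 72.8 + 355.2 = 445.1
Box B: 460 (certain)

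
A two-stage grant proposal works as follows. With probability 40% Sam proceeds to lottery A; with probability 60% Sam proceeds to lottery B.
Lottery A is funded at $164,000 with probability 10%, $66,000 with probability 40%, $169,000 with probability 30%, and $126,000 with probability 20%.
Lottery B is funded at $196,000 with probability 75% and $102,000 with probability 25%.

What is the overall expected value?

EV(A) = 0.1 × 164000 + 0.4 × 66000 + 0.3 × 169000 + 0.2 × 126000 = 16400 + 26400 + 50700 + 25200 = 118700
EV(B) = 0.75 × 196000 + 0.25 × 102000 = 147000 + 25500 = 172500
Overall = 0.4 × 118700 + 0.6 × 172500 = 47480 + 103500 = 150980

$150,980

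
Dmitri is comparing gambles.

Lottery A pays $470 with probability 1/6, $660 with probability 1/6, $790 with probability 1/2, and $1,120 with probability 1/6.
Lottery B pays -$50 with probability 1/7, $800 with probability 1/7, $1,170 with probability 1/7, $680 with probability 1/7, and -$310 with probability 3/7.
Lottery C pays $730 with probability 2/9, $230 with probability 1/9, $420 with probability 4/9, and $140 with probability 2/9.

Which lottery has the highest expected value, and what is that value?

Lottery A ($770)

Lottery A = 1/6 × 470 + 1/6 × 660 + 1/2 × 790 + 1/6 × 1120 = 78.3333 + 110 + 395 + 186.6667 = 770
Lottery B = 1/7 × (-50) + 1/7 × 800 + 1/7 × 1170 + 1/7 × 680 + 3/7 × (-310) = -7.1429 + 114.2857 + 167.1429 + 97.1429 − 132.8571 = 238.5714
Lottery C = 2/9 × 730 + 1/9 × 230 + 4/9 × 420 + 2/9 × 140 = 162.2222 + 25.5556 + 186.6667 + 31.1111 = 405.5556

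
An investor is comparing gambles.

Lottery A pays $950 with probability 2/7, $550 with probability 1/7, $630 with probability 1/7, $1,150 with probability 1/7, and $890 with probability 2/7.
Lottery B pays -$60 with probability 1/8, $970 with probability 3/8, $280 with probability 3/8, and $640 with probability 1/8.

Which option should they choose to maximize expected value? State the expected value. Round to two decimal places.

Lottery A = 2/7 × 950 + 1/7 × 550 + 1/7 × 630 + 1/7 × 1150 + 2/7 × 890 = 271.4286 + 78.5714 + 90 + 164.2857 + 254.2857 = 858.5714
Lottery B = 1/8 × (-60) + 3/8 × 970 + 3/8 × 280 + 1/8 × 640 = -7.5 + 363.75 + 105 + 80 = 541.25

Lottery A ($858.57)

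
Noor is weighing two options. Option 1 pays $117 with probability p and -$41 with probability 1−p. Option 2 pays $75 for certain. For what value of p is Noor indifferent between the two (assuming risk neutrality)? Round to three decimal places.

p·117 + (1−p)·(-41) = 75
158p − 41 = 75
p = (75 + 41) / 158

p = 0.734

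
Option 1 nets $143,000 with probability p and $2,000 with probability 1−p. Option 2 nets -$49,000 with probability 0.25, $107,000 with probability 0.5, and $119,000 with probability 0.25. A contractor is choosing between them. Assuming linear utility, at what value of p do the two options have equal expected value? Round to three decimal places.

p = 0.489

EV(Option 2) = 0.25 × (-49000) + 0.5 × 107000 + 0.25 × 119000 = -12250 + 53500 + 29750 = 71000
p·143000 + (1−p)·2000 = 71000
141000p + 2000 = 71000
p = (71000 − 2000) / 141000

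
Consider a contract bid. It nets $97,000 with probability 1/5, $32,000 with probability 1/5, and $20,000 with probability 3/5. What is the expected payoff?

EV = 1/5 × 97000 + 1/5 × 32000 + 3/5 × 20000 = 19400 + 6400 + 12000 = 37800

$37,800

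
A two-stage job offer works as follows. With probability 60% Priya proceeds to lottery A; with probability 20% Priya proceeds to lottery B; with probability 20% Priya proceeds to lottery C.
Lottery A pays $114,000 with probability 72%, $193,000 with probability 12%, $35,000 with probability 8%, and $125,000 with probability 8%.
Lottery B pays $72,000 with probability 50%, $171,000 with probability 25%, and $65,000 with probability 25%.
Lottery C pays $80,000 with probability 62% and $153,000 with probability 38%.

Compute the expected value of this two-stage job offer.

$111,372

EV(A) = 0.72 × 114000 + 0.12 × 193000 + 0.08 × 35000 + 0.08 × 125000 = 82080 + 23160 + 2800 + 10000 = 118040
EV(B) = 0.5 × 72000 + 0.25 × 171000 + 0.25 × 65000 = 36000 + 42750 + 16250 = 95000
EV(C) = 0.62 × 80000 + 0.38 × 153000 = 49600 + 58140 = 107740
Overall = 0.6 × 118040 + 0.2 × 95000 + 0.2 × 107740 = 70824 + 19000 + 21548 = 111372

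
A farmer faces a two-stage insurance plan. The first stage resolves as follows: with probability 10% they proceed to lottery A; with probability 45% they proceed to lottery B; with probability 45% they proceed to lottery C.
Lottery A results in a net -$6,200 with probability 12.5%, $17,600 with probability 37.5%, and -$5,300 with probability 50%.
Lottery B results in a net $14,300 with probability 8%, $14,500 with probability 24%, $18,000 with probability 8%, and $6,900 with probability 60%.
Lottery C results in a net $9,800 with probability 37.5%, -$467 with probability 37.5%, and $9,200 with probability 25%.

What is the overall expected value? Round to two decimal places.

$7,519.24

EV(A) = 0.125 × (-6200) + 0.375 × 17600 + 0.5 × (-5300) = -775 + 6600 − 2650 = 3175
EV(B) = 0.08 × 14300 + 0.24 × 14500 + 0.08 × 18000 + 0.6 × 6900 = 1144 + 3480 + 1440 + 4140 = 10204
EV(C) = 0.375 × 9800 + 0.375 × (-467) + 0.25 × 9200 = 3675 − 175.125 + 2300 = 5799.875
Overall = 0.1 × 3175 + 0.45 × 10204 + 0.45 × 5799.875 = 317.5 + 4591.8 + 2609.94375 = 7519.24375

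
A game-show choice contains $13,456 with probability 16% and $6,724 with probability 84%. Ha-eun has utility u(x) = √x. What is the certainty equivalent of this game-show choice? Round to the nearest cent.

$7,645.75

E[u] = 0.16·√13456 + 0.84·√6724 = 0.16·116 + 0.84·82 = 87.44
CE = (87.44)² = 7645.7536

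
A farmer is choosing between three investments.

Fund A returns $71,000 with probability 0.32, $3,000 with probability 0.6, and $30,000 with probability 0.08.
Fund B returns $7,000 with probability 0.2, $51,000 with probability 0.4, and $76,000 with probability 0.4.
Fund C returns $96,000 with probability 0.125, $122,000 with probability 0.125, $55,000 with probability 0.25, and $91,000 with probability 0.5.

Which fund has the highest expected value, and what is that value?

Fund A = 0.32 × 71000 + 0.6 × 3000 + 0.08 × 30000 = 22720 + 1800 + 2400 = 26920
Fund B = 0.2 × 7000 + 0.4 × 51000 + 0.4 × 76000 = 1400 + 20400 + 30400 = 52200
Fund C = 0.125 × 96000 + 0.125 × 122000 + 0.25 × 55000 + 0.5 × 91000 = 12000 + 15250 + 13750 + 45500 = 86500

Fund C ($86,500)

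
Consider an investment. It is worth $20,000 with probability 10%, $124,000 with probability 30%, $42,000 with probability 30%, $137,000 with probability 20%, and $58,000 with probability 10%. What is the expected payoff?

EV = 0.1 × 20000 + 0.3 × 124000 + 0.3 × 42000 + 0.2 × 137000 + 0.1 × 58000 = 2000 + 37200 + 12600 + 27400 + 5800 = 85000

$85,000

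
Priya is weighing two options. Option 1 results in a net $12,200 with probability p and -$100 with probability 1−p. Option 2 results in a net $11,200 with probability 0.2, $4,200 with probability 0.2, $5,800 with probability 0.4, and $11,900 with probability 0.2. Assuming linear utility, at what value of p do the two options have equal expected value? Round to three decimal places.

p = 0.641

EV(Option 2) = 0.2 × 11200 + 0.2 × 4200 + 0.4 × 5800 + 0.2 × 11900 = 2240 + 840 + 2320 + 2380 = 7780
p·12200 + (1−p)·(-100) = 7780
12300p − 100 = 7780
p = (7780 + 100) / 12300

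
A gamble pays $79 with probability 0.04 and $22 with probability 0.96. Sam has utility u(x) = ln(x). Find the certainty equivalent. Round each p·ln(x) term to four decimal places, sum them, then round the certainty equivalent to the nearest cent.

E[u] = 0.04·ln(79) + 0.96·ln(22) = 0.1748 + 2.9674 = 3.1422
CE = e^3.1422 ≈ 23.15

$23.15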